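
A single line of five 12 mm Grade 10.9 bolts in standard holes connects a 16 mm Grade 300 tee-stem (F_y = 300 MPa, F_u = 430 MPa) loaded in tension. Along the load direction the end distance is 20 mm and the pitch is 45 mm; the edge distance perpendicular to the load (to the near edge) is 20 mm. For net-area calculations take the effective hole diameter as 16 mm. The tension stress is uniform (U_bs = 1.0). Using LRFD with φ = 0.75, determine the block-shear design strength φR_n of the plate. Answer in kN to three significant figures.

458 kN

Shear plane L_v = 20 + 4·45 = 200 mm; A_gv = 200 × 16 = 3200 mm².
A_nv = (200 − 4.5·16) × 16 = 2048 mm².
A_nt = (20 − 0.5·16) × 16 = 192 mm².
0.6 F_u A_nv = 528.4 kN; 0.6 F_y A_gv = 576 kN → shear rupture governs the shear term.
R_n = 528.4 + 1.0 × 430 × 192 / 1000 = 610.9 kN.
Design strength φR_n = 0.75 × 610.9 = 458 kN.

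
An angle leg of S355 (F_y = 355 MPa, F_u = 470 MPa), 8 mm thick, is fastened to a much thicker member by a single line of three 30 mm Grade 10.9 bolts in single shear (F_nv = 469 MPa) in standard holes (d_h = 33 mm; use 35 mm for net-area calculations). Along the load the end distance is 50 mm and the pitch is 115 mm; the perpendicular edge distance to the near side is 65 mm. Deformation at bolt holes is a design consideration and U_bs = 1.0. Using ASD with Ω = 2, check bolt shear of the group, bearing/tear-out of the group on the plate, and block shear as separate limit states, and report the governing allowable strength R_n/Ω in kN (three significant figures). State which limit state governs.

Bolt shear: A_b = π·30²/4 = 706.9 mm²; R_n = 469 × 706.9 × 3 × 1 / 1000 = 994.5 kN → 994.5 / 2 = 497 kN.
Bearing: edge l_c = 33.5, r_n = 151.2 kN; interior l_c = 82, r_n = 270.7 kN; R_n = 151.2 + 2·270.7 = 692.6 kN → 346 kN.
Block shear: A_gv = 2240, A_nv = 1540, A_nt = 380 mm²; R_n = min(0.6F_uA_nv, 0.6F_yA_gv) + U_bs·F_u·A_nt = 612.9 kN → 306 kN.
Block shear governs: 306 kN.

306 kN (block shear governs)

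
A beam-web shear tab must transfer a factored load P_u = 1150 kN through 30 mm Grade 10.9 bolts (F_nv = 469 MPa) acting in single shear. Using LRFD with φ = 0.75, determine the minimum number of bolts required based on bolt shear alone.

A_b = π·30²/4 = 706.9 mm².
Per-bolt design strength φR_n = 0.75 × 469 × 706.9 × 1 / 1000 = 248.6 kN.
n ≥ 1150 / 248.6 = 4.625 → use 5 bolts.

5 bolts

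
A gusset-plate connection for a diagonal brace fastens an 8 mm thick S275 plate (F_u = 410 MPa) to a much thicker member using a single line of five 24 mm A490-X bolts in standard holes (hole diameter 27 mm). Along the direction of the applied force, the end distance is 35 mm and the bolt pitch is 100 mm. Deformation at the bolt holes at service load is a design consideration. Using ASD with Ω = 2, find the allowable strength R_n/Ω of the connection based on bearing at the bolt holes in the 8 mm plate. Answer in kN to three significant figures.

Per bolt r_n = 1.2 l_c t F_u ≤ 2.4 d t F_u; upper limit = 2.4 × 24 × 8 × 410 / 1000 = 188.9 kN.
Edge bolt: l_c = 35 − 27/2 = 21.5 mm → 1.2 × 21.5 × 8 × 410 / 1000 = 84.62 → r_n = 84.62 kN.
Interior bolts: l_c = 100 − 27 = 73 mm → 1.2 × 73 × 8 × 410 / 1000 = 287.3 → r_n = 188.9 kN.
R_n = 1 × 84.62 + 4 × 188.9 = 840.3 kN.
Allowable strength R_n/Ω = 840.3 / 2 = 420 kN.

420 kN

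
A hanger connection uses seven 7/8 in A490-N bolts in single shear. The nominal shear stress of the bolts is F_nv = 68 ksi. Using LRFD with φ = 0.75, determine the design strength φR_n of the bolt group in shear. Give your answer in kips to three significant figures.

A_b = π × 0.875² / 4 = 0.6013 in².
R_n = F_nv · A_b · n · n_s = 68 × 0.6013 × 7 × 1 = 286.2 kips.
Design strength φR_n = 0.75 × 286.2 = 215 kips.

215 kips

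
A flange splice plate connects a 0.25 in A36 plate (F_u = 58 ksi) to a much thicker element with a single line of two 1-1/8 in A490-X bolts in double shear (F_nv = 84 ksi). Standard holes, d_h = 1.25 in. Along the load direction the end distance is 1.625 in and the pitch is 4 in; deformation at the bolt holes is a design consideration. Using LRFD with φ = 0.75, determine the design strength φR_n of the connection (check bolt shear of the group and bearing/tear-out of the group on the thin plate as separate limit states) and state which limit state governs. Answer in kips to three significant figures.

Bolt shear: A_b = π·1.125²/4 = 0.994 in²; R_n = 84 × 0.994 × 2 × 2 = 334 kips → 0.75 × 334 = 250 kips.
Bearing (1.2 l_c t F_u ≤ 2.4 d t F_u): upper limit = 2.4·1.125·0.25·58 = 39.15 kips.
  Edge l_c = 1.625 − 1.25/2 = 1 → r_n = 17.4 kips; interior l_c = 4 − 1.25 = 2.75 → r_n = 39.15 kips.
  R_n,bearing = 1·17.4 + 1·39.15 = 56.55 kips → 0.75 × 56.55 = 42.4 kips.
Bearing governs: 42.4 kips.

42.4 kips (bearing governs)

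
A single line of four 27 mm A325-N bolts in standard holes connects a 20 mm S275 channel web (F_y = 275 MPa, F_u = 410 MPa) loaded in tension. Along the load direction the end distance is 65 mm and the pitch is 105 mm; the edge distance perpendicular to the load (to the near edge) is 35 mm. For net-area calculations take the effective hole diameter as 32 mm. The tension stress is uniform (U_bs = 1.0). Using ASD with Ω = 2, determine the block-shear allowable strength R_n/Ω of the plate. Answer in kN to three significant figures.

705 kN

Shear plane L_v = 65 + 3·105 = 380 mm; A_gv = 380 × 20 = 7600 mm².
A_nv = (380 − 3.5·32) × 20 = 5360 mm².
A_nt = (35 − 0.5·32) × 20 = 380 mm².
0.6 F_u A_nv = 1319 kN; 0.6 F_y A_gv = 1254 kN → shear yielding governs the shear term.
R_n = 1254 + 1.0 × 410 × 380 / 1000 = 1410 kN.
Allowable strength R_n/Ω = 1410 / 2 = 705 kN.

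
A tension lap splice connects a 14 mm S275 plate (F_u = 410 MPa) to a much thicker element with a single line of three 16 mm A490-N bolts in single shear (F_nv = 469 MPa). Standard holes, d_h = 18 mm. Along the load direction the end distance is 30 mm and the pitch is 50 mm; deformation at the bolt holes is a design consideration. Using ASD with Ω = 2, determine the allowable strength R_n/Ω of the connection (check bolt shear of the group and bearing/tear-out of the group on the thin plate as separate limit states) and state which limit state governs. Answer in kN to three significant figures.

141 kN (bolt shear governs)

Bolt shear: A_b = π·16²/4 = 201.1 mm²; R_n = 469 × 201.1 × 3 × 1 / 1000 = 282.9 kN → 282.9 / 2 = 141 kN.
Bearing (1.2 l_c t F_u ≤ 2.4 d t F_u): upper limit = 2.4·16·14·410 / 1000 = 220.4 kN.
  Edge l_c = 30 − 18/2 = 21 → r_n = 144.6 kN; interior l_c = 50 − 18 = 32 → r_n = 220.4 kN.
  R_n,bearing = 1·144.6 + 2·220.4 = 585.5 kN → 585.5 / 2 = 293 kN.
Bolt shear governs: 141 kN.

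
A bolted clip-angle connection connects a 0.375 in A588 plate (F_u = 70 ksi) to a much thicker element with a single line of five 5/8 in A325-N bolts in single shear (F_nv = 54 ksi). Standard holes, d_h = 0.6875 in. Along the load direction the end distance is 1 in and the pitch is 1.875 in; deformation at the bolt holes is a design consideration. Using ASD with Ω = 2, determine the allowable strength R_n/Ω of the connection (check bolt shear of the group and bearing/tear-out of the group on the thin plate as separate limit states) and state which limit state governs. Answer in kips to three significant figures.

41.4 kips (bolt shear governs)

Bolt shear: A_b = π·0.625²/4 = 0.3068 in²; R_n = 54 × 0.3068 × 5 × 1 = 82.83 kips → 82.83 / 2 = 41.4 kips.
Bearing (1.2 l_c t F_u ≤ 2.4 d t F_u): upper limit = 2.4·0.625·0.375·70 = 39.38 kips.
  Edge l_c = 1 − 0.6875/2 = 0.6562 → r_n = 20.67 kips; interior l_c = 1.875 − 0.6875 = 1.188 → r_n = 37.41 kips.
  R_n,bearing = 1·20.67 + 4·37.41 = 170.3 kips → 170.3 / 2 = 85.1 kips.
Bolt shear governs: 41.4 kips.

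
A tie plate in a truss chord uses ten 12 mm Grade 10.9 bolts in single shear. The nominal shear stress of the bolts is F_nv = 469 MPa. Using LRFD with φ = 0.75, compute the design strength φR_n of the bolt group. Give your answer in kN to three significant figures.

398 kN

A_b = π × 12² / 4 = 113.1 mm².
R_n = F_nv · A_b · n · n_s = 469 × 113.1 × 10 × 1 / 1000 = 530.4 kN.
Design strength φR_n = 0.75 × 530.4 = 398 kN.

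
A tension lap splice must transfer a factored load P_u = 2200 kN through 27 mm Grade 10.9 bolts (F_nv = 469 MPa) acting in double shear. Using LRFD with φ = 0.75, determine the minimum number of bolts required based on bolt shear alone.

A_b = π·27²/4 = 572.6 mm².
Per-bolt design strength φR_n = 0.75 × 469 × 572.6 × 2 / 1000 = 402.8 kN.
n ≥ 2200 / 402.8 = 5.462 → use 6 bolts.

6 bolts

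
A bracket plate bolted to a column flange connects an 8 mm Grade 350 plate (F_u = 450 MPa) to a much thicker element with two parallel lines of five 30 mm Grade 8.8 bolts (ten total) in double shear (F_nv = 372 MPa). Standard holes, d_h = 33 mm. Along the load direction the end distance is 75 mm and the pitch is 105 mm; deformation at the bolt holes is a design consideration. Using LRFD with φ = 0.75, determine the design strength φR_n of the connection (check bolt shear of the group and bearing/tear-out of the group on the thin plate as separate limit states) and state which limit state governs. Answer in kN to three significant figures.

1930 kN (bearing governs)

Bolt shear: A_b = π·30²/4 = 706.9 mm²; R_n = 372 × 706.9 × 10 × 2 / 1000 = 5259 kN → 0.75 × 5259 = 3940 kN.
Bearing (1.2 l_c t F_u ≤ 2.4 d t F_u): upper limit = 2.4·30·8·450 / 1000 = 259.2 kN.
  Edge l_c = 75 − 33/2 = 58.5 → r_n = 252.7 kN; interior l_c = 105 − 33 = 72 → r_n = 259.2 kN.
  R_n,bearing = 2·252.7 + 8·259.2 = 2579 kN → 0.75 × 2579 = 1930 kN.
Bearing governs: 1930 kN.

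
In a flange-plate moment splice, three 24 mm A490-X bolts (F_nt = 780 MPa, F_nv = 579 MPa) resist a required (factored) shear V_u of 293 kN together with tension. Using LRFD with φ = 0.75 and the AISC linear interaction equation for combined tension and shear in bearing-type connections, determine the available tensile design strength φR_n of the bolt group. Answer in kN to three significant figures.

A_b = π·24²/4 = 452.4 mm²; f_rv = 293 × 1000 / (3 × 452.4) = 215.9 MPa.
F'_nt = 1.3 F_nt − (F_nt / φF_nv) f_rv = 1.3·780 − (780/(0.75·579))·215.9 = 626.2 MPa, capped at F_nt → F'_nt = 626.2 MPa.
R_n = F'_nt · A_b · n = 626.2 × 452.4 × 3 / 1000 = 849.9 kN.
Design strength φR_n = 0.75 × 849.9 = 637 kN.

637 kN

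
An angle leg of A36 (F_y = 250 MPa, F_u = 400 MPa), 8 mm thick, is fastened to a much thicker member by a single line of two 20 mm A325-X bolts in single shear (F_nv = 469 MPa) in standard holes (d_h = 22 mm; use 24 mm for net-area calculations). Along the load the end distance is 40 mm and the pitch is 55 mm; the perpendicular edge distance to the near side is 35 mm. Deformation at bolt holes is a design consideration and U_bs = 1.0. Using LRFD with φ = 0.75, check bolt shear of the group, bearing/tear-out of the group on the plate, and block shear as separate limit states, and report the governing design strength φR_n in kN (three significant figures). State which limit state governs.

140 kN (block shear governs)

Bolt shear: A_b = π·20²/4 = 314.2 mm²; R_n = 469 × 314.2 × 2 × 1 / 1000 = 294.7 kN → 0.75 × 294.7 = 221 kN.
Bearing: edge l_c = 29, r_n = 111.4 kN; interior l_c = 33, r_n = 126.7 kN; R_n = 111.4 + 1·126.7 = 238.1 kN → 179 kN.
Block shear: A_gv = 760, A_nv = 472, A_nt = 184 mm²; R_n = min(0.6F_uA_nv, 0.6F_yA_gv) + U_bs·F_u·A_nt = 186.9 kN → 140 kN.
Block shear governs: 140 kN.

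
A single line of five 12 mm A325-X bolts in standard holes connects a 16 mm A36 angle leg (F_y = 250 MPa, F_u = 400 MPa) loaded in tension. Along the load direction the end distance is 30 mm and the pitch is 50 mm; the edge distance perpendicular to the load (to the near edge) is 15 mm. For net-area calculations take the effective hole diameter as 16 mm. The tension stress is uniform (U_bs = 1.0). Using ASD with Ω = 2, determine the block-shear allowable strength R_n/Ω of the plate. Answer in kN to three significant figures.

Shear plane L_v = 30 + 4·50 = 230 mm; A_gv = 230 × 16 = 3680 mm².
A_nv = (230 − 4.5·16) × 16 = 2528 mm².
A_nt = (15 − 0.5·16) × 16 = 112 mm².
0.6 F_u A_nv = 606.7 kN; 0.6 F_y A_gv = 552 kN → shear yielding governs the shear term.
R_n = 552 + 1.0 × 400 × 112 / 1000 = 596.8 kN.
Allowable strength R_n/Ω = 596.8 / 2 = 298 kN.

298 kN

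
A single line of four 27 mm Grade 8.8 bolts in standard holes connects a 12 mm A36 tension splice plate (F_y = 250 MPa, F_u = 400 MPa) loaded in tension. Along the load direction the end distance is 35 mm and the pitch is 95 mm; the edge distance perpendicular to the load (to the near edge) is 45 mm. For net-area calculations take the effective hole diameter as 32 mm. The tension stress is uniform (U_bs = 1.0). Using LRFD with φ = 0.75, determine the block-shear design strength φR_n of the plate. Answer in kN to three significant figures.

536 kN

Shear plane L_v = 35 + 3·95 = 320 mm; A_gv = 320 × 12 = 3840 mm².
A_nv = (320 − 3.5·32) × 12 = 2496 mm².
A_nt = (45 − 0.5·32) × 12 = 348 mm².
0.6 F_u A_nv = 599 kN; 0.6 F_y A_gv = 576 kN → shear yielding governs the shear term.
R_n = 576 + 1.0 × 400 × 348 / 1000 = 715.2 kN.
Design strength φR_n = 0.75 × 715.2 = 536 kN.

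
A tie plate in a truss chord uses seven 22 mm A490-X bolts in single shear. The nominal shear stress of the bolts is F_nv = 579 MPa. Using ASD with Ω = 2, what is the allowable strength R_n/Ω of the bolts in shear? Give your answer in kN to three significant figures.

770 kN

A_b = π × 22² / 4 = 380.1 mm².
R_n = F_nv · A_b · n · n_s = 579 × 380.1 × 7 × 1 / 1000 = 1541 kN.
Allowable strength R_n/Ω = 1541 / 2 = 770 kN.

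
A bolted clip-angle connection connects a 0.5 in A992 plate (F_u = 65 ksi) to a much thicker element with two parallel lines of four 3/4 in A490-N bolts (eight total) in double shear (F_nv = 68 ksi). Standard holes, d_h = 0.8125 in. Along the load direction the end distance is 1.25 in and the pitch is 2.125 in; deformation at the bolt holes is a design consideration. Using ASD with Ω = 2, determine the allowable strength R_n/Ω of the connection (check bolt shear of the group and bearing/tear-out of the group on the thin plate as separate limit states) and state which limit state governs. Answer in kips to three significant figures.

186 kips (bearing governs)

Bolt shear: A_b = π·0.75²/4 = 0.4418 in²; R_n = 68 × 0.4418 × 8 × 2 = 480.7 kips → 480.7 / 2 = 240 kips.
Bearing (1.2 l_c t F_u ≤ 2.4 d t F_u): upper limit = 2.4·0.75·0.5·65 = 58.5 kips.
  Edge l_c = 1.25 − 0.8125/2 = 0.8438 → r_n = 32.91 kips; interior l_c = 2.125 − 0.8125 = 1.312 → r_n = 51.19 kips.
  R_n,bearing = 2·32.91 + 6·51.19 = 372.9 kips → 372.9 / 2 = 186 kips.
Bearing governs: 186 kips.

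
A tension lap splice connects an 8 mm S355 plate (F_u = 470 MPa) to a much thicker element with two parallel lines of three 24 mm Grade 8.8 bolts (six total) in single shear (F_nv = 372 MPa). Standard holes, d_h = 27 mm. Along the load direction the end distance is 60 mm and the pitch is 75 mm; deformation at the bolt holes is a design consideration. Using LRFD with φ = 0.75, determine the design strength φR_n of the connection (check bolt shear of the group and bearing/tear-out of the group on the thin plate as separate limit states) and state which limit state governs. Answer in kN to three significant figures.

757 kN (bolt shear governs)

Bolt shear: A_b = π·24²/4 = 452.4 mm²; R_n = 372 × 452.4 × 6 × 1 / 1000 = 1010 kN → 0.75 × 1010 = 757 kN.
Bearing (1.2 l_c t F_u ≤ 2.4 d t F_u): upper limit = 2.4·24·8·470 / 1000 = 216.6 kN.
  Edge l_c = 60 − 27/2 = 46.5 → r_n = 209.8 kN; interior l_c = 75 − 27 = 48 → r_n = 216.6 kN.
  R_n,bearing = 2·209.8 + 4·216.6 = 1286 kN → 0.75 × 1286 = 964 kN.
Bolt shear governs: 757 kN.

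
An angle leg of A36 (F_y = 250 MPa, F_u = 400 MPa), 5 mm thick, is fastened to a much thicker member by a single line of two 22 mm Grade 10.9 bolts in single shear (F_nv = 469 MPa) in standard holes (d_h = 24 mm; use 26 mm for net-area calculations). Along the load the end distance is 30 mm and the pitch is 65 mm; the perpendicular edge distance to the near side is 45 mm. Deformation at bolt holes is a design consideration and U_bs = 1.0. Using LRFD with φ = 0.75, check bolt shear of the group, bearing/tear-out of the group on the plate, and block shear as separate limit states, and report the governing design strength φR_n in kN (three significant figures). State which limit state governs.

98.4 kN (block shear governs)

Bolt shear: A_b = π·22²/4 = 380.1 mm²; R_n = 469 × 380.1 × 2 × 1 / 1000 = 356.6 kN → 0.75 × 356.6 = 267 kN.
Bearing: edge l_c = 18, r_n = 43.2 kN; interior l_c = 41, r_n = 98.4 kN; R_n = 43.2 + 1·98.4 = 141.6 kN → 106 kN.
Block shear: A_gv = 475, A_nv = 280, A_nt = 160 mm²; R_n = min(0.6F_uA_nv, 0.6F_yA_gv) + U_bs·F_u·A_nt = 131.2 kN → 98.4 kN.
Block shear governs: 98.4 kN.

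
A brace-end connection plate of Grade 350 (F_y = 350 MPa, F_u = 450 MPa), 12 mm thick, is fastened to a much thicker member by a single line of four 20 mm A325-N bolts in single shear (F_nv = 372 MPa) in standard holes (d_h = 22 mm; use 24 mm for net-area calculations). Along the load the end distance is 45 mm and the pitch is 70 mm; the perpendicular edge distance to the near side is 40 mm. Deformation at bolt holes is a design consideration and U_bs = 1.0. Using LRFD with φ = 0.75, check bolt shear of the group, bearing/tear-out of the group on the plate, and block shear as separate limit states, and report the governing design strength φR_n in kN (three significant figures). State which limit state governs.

Bolt shear: A_b = π·20²/4 = 314.2 mm²; R_n = 372 × 314.2 × 4 × 1 / 1000 = 467.5 kN → 0.75 × 467.5 = 351 kN.
Bearing: edge l_c = 34, r_n = 220.3 kN; interior l_c = 48, r_n = 259.2 kN; R_n = 220.3 + 3·259.2 = 997.9 kN → 748 kN.
Block shear: A_gv = 3060, A_nv = 2052, A_nt = 336 mm²; R_n = min(0.6F_uA_nv, 0.6F_yA_gv) + U_bs·F_u·A_nt = 705.2 kN → 529 kN.
Bolt shear governs: 351 kN.

351 kN (bolt shear governs)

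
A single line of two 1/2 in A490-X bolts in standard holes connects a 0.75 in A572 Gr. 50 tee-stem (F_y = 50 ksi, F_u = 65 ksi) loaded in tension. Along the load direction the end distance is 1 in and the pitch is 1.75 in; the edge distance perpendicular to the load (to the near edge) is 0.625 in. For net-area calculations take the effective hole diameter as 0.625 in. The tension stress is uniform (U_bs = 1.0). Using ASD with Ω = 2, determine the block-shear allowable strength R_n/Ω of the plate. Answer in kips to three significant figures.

34.1 kips

Shear plane L_v = 1 + 1·1.75 = 2.75 in; A_gv = 2.75 × 0.75 = 2.062 in².
A_nv = (2.75 − 1.5·0.625) × 0.75 = 1.359 in².
A_nt = (0.625 − 0.5·0.625) × 0.75 = 0.2344 in².
0.6 F_u A_nv = 53.02 kips; 0.6 F_y A_gv = 61.88 kips → shear rupture governs the shear term.
R_n = 53.02 + 1.0 × 65 × 0.2344 = 68.25 kips.
Allowable strength R_n/Ω = 68.25 / 2 = 34.1 kips.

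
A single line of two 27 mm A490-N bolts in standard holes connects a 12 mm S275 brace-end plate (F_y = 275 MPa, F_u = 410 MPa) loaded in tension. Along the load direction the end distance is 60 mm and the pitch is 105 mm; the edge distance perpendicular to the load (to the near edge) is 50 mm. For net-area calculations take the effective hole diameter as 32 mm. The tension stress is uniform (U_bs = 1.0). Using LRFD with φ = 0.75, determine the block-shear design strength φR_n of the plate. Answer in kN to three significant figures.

370 kN

Shear plane L_v = 60 + 1·105 = 165 mm; A_gv = 165 × 12 = 1980 mm².
A_nv = (165 − 1.5·32) × 12 = 1404 mm².
A_nt = (50 − 0.5·32) × 12 = 408 mm².
0.6 F_u A_nv = 345.4 kN; 0.6 F_y A_gv = 326.7 kN → shear yielding governs the shear term.
R_n = 326.7 + 1.0 × 410 × 408 / 1000 = 494 kN.
Design strength φR_n = 0.75 × 494 = 370 kN.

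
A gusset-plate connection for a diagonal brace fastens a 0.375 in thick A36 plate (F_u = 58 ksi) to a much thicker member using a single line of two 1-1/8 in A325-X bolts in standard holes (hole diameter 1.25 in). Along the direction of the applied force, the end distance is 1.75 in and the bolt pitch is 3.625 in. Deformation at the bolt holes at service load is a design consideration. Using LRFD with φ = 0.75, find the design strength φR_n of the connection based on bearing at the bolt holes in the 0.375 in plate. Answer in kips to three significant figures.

66.1 kips

Per bolt r_n = 1.2 l_c t F_u ≤ 2.4 d t F_u; upper limit = 2.4 × 1.125 × 0.375 × 58 = 58.72 kips.
Edge bolt: l_c = 1.75 − 1.25/2 = 1.125 in → 1.2 × 1.125 × 0.375 × 58 = 29.36 → r_n = 29.36 kips.
Interior bolts: l_c = 3.625 − 1.25 = 2.375 in → 1.2 × 2.375 × 0.375 × 58 = 61.99 → r_n = 58.72 kips.
R_n = 1 × 29.36 + 1 × 58.72 = 88.09 kips.
Design strength φR_n = 0.75 × 88.09 = 66.1 kips.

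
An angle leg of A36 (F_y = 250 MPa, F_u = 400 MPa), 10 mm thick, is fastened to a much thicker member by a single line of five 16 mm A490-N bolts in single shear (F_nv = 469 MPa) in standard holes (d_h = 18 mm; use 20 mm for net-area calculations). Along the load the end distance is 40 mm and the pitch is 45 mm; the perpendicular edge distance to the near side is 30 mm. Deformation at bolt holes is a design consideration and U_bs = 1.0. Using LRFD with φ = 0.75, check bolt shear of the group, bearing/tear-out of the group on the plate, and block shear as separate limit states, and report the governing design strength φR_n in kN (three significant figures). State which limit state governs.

Bolt shear: A_b = π·16²/4 = 201.1 mm²; R_n = 469 × 201.1 × 5 × 1 / 1000 = 471.5 kN → 0.75 × 471.5 = 354 kN.
Bearing: edge l_c = 31, r_n = 148.8 kN; interior l_c = 27, r_n = 129.6 kN; R_n = 148.8 + 4·129.6 = 667.2 kN → 500 kN.
Block shear: A_gv = 2200, A_nv = 1300, A_nt = 200 mm²; R_n = min(0.6F_uA_nv, 0.6F_yA_gv) + U_bs·F_u·A_nt = 392 kN → 294 kN.
Block shear governs: 294 kN.

294 kN (block shear governs)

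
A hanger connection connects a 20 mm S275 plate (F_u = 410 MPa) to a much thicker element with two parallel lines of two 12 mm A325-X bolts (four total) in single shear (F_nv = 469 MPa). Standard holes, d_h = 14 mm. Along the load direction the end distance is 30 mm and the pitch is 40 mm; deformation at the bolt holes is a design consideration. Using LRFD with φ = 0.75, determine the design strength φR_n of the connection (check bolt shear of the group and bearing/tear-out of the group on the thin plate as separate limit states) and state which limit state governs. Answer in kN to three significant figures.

Bolt shear: A_b = π·12²/4 = 113.1 mm²; R_n = 469 × 113.1 × 4 × 1 / 1000 = 212.2 kN → 0.75 × 212.2 = 159 kN.
Bearing (1.2 l_c t F_u ≤ 2.4 d t F_u): upper limit = 2.4·12·20·410 / 1000 = 236.2 kN.
  Edge l_c = 30 − 14/2 = 23 → r_n = 226.3 kN; interior l_c = 40 − 14 = 26 → r_n = 236.2 kN.
  R_n,bearing = 2·226.3 + 2·236.2 = 925 kN → 0.75 × 925 = 694 kN.
Bolt shear governs: 159 kN.

159 kN (bolt shear governs)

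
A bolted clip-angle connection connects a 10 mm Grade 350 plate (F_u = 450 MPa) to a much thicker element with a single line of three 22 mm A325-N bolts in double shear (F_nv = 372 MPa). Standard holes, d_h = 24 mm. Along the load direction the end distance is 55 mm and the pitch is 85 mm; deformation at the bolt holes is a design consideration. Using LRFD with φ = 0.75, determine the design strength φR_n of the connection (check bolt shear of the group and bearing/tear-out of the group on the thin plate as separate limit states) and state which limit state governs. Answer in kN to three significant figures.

Bolt shear: A_b = π·22²/4 = 380.1 mm²; R_n = 372 × 380.1 × 3 × 2 / 1000 = 848.5 kN → 0.75 × 848.5 = 636 kN.
Bearing (1.2 l_c t F_u ≤ 2.4 d t F_u): upper limit = 2.4·22·10·450 / 1000 = 237.6 kN.
  Edge l_c = 55 − 24/2 = 43 → r_n = 232.2 kN; interior l_c = 85 − 24 = 61 → r_n = 237.6 kN.
  R_n,bearing = 1·232.2 + 2·237.6 = 707.4 kN → 0.75 × 707.4 = 531 kN.
Bearing governs: 531 kN.

531 kN (bearing governs)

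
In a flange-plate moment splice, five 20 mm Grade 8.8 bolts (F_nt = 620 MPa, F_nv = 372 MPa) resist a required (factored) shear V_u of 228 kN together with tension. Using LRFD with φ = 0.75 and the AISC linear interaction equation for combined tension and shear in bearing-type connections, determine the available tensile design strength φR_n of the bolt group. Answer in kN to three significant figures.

570 kN

A_b = π·20²/4 = 314.2 mm²; f_rv = 228 × 1000 / (5 × 314.2) = 145.1 MPa.
F'_nt = 1.3 F_nt − (F_nt / φF_nv) f_rv = 1.3·620 − (620/(0.75·372))·145.1 = 483.4 MPa, capped at F_nt → F'_nt = 483.4 MPa.
R_n = F'_nt · A_b · n = 483.4 × 314.2 × 5 / 1000 = 759.4 kN.
Design strength φR_n = 0.75 × 759.4 = 570 kN.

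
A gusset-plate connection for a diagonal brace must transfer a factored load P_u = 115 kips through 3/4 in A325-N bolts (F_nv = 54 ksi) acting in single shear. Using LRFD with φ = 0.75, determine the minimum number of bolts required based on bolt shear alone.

7 bolts

A_b = π·0.75²/4 = 0.4418 in².
Per-bolt design strength φR_n = 0.75 × 54 × 0.4418 × 1 = 17.89 kips.
n ≥ 115 / 17.89 = 6.427 → use 7 bolts.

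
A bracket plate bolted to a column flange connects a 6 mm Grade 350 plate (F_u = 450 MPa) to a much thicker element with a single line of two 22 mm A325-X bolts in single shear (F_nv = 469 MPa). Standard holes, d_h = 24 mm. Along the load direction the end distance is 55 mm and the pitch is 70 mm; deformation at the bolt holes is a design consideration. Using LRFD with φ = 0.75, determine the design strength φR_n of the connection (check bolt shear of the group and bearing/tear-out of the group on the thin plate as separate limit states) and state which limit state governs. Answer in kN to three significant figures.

Bolt shear: A_b = π·22²/4 = 380.1 mm²; R_n = 469 × 380.1 × 2 × 1 / 1000 = 356.6 kN → 0.75 × 356.6 = 267 kN.
Bearing (1.2 l_c t F_u ≤ 2.4 d t F_u): upper limit = 2.4·22·6·450 / 1000 = 142.6 kN.
  Edge l_c = 55 − 24/2 = 43 → r_n = 139.3 kN; interior l_c = 70 − 24 = 46 → r_n = 142.6 kN.
  R_n,bearing = 1·139.3 + 1·142.6 = 281.9 kN → 0.75 × 281.9 = 211 kN.
Bearing governs: 211 kN.

211 kN (bearing governs)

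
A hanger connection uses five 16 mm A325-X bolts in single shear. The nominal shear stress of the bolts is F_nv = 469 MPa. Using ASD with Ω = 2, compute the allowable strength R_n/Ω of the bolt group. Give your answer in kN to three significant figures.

236 kN

A_b = π × 16² / 4 = 201.1 mm².
R_n = F_nv · A_b · n · n_s = 469 × 201.1 × 5 × 1 / 1000 = 471.5 kN.
Allowable strength R_n/Ω = 471.5 / 2 = 236 kN.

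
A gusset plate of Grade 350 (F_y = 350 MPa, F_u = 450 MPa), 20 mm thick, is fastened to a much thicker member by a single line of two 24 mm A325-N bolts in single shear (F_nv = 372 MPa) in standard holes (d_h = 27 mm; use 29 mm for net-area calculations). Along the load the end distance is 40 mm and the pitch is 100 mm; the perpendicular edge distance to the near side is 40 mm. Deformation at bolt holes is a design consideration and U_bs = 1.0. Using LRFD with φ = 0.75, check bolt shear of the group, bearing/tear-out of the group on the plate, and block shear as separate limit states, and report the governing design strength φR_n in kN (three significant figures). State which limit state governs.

Bolt shear: A_b = π·24²/4 = 452.4 mm²; R_n = 372 × 452.4 × 2 × 1 / 1000 = 336.6 kN → 0.75 × 336.6 = 252 kN.
Bearing: edge l_c = 26.5, r_n = 286.2 kN; interior l_c = 73, r_n = 518.4 kN; R_n = 286.2 + 1·518.4 = 804.6 kN → 603 kN.
Block shear: A_gv = 2800, A_nv = 1930, A_nt = 510 mm²; R_n = min(0.6F_uA_nv, 0.6F_yA_gv) + U_bs·F_u·A_nt = 750.6 kN → 563 kN.
Bolt shear governs: 252 kN.

252 kN (bolt shear governs)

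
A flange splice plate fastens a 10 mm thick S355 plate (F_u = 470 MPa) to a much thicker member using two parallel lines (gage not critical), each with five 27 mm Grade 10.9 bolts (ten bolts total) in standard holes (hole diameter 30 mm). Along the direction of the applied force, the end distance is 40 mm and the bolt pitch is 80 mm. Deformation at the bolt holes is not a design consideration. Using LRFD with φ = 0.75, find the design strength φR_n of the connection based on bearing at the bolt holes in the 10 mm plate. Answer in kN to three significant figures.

Per bolt r_n = 1.5 l_c t F_u ≤ 3.0 d t F_u; upper limit = 3.0 × 27 × 10 × 470 / 1000 = 380.7 kN.
Edge bolt: l_c = 40 − 30/2 = 25 mm → 1.5 × 25 × 10 × 470 / 1000 = 176.2 → r_n = 176.2 kN.
Interior bolts: l_c = 80 − 30 = 50 mm → 1.5 × 50 × 10 × 470 / 1000 = 352.5 → r_n = 352.5 kN.
R_n = 2 × 176.2 + 8 × 352.5 = 3172 kN.
Design strength φR_n = 0.75 × 3172 = 2380 kN.

2380 kN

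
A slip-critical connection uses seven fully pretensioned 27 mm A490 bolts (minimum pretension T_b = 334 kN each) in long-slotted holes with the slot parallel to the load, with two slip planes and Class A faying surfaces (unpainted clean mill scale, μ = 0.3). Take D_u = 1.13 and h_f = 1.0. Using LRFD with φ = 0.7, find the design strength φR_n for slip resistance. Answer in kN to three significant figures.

1110 kN

R_n = μ · D_u · h_f · T_b · n_s · n_b = 0.3 × 1.13 × 1.0 × 334 × 2 × 7 = 1585 kN.
Design strength φR_n = 0.7 × 1585 = 1110 kN.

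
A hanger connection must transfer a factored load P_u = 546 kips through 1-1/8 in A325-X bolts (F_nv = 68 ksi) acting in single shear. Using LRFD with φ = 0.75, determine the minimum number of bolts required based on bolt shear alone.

A_b = π·1.125²/4 = 0.994 in².
Per-bolt design strength φR_n = 0.75 × 68 × 0.994 × 1 = 50.69 kips.
n ≥ 546 / 50.69 = 10.77 → use 11 bolts.

11 bolts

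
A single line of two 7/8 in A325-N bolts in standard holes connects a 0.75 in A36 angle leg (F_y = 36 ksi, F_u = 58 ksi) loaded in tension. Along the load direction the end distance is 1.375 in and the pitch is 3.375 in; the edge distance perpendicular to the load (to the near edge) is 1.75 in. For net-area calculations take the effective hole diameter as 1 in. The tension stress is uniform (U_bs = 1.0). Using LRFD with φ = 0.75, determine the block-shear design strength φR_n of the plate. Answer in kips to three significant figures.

Shear plane L_v = 1.375 + 1·3.375 = 4.75 in; A_gv = 4.75 × 0.75 = 3.562 in².
A_nv = (4.75 − 1.5·1) × 0.75 = 2.438 in².
A_nt = (1.75 − 0.5·1) × 0.75 = 0.9375 in².
0.6 F_u A_nv = 84.82 kips; 0.6 F_y A_gv = 76.95 kips → shear yielding governs the shear term.
R_n = 76.95 + 1.0 × 58 × 0.9375 = 131.3 kips.
Design strength φR_n = 0.75 × 131.3 = 98.5 kips.

98.5 kips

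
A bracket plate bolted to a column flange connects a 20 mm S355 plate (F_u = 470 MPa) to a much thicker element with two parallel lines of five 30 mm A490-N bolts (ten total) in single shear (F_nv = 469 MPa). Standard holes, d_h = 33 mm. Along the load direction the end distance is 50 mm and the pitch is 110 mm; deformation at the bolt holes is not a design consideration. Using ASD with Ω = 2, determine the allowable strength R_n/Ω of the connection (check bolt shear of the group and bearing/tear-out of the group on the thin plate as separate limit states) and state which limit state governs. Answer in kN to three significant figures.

1660 kN (bolt shear governs)

Bolt shear: A_b = π·30²/4 = 706.9 mm²; R_n = 469 × 706.9 × 10 × 1 / 1000 = 3315 kN → 3315 / 2 = 1660 kN.
Bearing (1.5 l_c t F_u ≤ 3.0 d t F_u): upper limit = 3.0·30·20·470 / 1000 = 846 kN.
  Edge l_c = 50 − 33/2 = 33.5 → r_n = 472.4 kN; interior l_c = 110 − 33 = 77 → r_n = 846 kN.
  R_n,bearing = 2·472.4 + 8·846 = 7713 kN → 7713 / 2 = 3860 kN.
Bolt shear governs: 1660 kN.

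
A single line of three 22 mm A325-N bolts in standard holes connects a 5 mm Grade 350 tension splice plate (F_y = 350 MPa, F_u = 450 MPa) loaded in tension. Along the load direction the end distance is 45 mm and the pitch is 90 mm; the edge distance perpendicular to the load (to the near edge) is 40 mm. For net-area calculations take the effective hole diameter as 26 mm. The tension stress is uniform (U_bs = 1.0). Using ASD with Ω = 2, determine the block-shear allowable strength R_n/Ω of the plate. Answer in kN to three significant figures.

138 kN

Shear plane L_v = 45 + 2·90 = 225 mm; A_gv = 225 × 5 = 1125 mm².
A_nv = (225 − 2.5·26) × 5 = 800 mm².
A_nt = (40 − 0.5·26) × 5 = 135 mm².
0.6 F_u A_nv = 216 kN; 0.6 F_y A_gv = 236.2 kN → shear rupture governs the shear term.
R_n = 216 + 1.0 × 450 × 135 / 1000 = 276.8 kN.
Allowable strength R_n/Ω = 276.8 / 2 = 138 kN.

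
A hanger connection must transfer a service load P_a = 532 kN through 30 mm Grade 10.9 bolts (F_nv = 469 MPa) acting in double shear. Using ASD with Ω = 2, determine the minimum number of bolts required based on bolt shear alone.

2 bolts

A_b = π·30²/4 = 706.9 mm².
Per-bolt allowable strength R_n/Ω = 469 × 706.9 × 2 / 1000 / 2 = 331.5 kN.
n ≥ 532 / 331.5 = 1.605 → use 2 bolts.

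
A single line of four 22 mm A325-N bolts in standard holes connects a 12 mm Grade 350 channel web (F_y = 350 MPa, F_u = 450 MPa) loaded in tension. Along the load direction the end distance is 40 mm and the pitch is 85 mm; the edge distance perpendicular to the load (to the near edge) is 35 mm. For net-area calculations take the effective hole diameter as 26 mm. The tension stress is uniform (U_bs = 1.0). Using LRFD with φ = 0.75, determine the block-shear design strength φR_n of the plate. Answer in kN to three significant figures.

585 kN

Shear plane L_v = 40 + 3·85 = 295 mm; A_gv = 295 × 12 = 3540 mm².
A_nv = (295 − 3.5·26) × 12 = 2448 mm².
A_nt = (35 − 0.5·26) × 12 = 264 mm².
0.6 F_u A_nv = 661 kN; 0.6 F_y A_gv = 743.4 kN → shear rupture governs the shear term.
R_n = 661 + 1.0 × 450 × 264 / 1000 = 779.8 kN.
Design strength φR_n = 0.75 × 779.8 = 585 kN.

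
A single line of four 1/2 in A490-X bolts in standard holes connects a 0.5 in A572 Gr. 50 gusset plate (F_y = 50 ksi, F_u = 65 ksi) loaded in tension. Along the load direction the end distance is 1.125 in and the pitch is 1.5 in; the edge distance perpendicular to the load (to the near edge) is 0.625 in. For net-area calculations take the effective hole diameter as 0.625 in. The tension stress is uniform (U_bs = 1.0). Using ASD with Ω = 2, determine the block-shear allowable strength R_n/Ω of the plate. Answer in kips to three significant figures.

Shear plane L_v = 1.125 + 3·1.5 = 5.625 in; A_gv = 5.625 × 0.5 = 2.812 in².
A_nv = (5.625 − 3.5·0.625) × 0.5 = 1.719 in².
A_nt = (0.625 − 0.5·0.625) × 0.5 = 0.1562 in².
0.6 F_u A_nv = 67.03 kips; 0.6 F_y A_gv = 84.38 kips → shear rupture governs the shear term.
R_n = 67.03 + 1.0 × 65 × 0.1562 = 77.19 kips.
Allowable strength R_n/Ω = 77.19 / 2 = 38.6 kips.

38.6 kips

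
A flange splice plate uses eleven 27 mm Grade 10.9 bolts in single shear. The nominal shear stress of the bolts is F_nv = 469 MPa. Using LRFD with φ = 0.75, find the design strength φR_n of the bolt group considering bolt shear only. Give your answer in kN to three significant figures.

2220 kN

A_b = π × 27² / 4 = 572.6 mm².
R_n = F_nv · A_b · n · n_s = 469 × 572.6 × 11 × 1 / 1000 = 2954 kN.
Design strength φR_n = 0.75 × 2954 = 2220 kN.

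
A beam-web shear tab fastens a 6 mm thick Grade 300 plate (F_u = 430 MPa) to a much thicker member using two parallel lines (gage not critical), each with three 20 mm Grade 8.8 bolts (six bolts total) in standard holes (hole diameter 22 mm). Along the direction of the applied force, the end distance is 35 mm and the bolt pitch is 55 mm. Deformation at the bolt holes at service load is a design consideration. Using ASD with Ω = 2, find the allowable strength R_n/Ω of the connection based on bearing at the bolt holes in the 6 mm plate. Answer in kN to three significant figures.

Per bolt r_n = 1.2 l_c t F_u ≤ 2.4 d t F_u; upper limit = 2.4 × 20 × 6 × 430 / 1000 = 123.8 kN.
Edge bolt: l_c = 35 − 22/2 = 24 mm → 1.2 × 24 × 6 × 430 / 1000 = 74.3 → r_n = 74.3 kN.
Interior bolts: l_c = 55 − 22 = 33 mm → 1.2 × 33 × 6 × 430 / 1000 = 102.2 → r_n = 102.2 kN.
R_n = 2 × 74.3 + 4 × 102.2 = 557.3 kN.
Allowable strength R_n/Ω = 557.3 / 2 = 279 kN.

279 kN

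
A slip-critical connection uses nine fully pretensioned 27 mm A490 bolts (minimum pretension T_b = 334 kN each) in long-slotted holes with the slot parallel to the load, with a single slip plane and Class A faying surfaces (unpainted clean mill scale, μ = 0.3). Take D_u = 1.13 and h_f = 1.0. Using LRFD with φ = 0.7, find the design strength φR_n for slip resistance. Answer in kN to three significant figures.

R_n = μ · D_u · h_f · T_b · n_s · n_b = 0.3 × 1.13 × 1.0 × 334 × 1 × 9 = 1019 kN.
Design strength φR_n = 0.7 × 1019 = 713 kN.

713 kN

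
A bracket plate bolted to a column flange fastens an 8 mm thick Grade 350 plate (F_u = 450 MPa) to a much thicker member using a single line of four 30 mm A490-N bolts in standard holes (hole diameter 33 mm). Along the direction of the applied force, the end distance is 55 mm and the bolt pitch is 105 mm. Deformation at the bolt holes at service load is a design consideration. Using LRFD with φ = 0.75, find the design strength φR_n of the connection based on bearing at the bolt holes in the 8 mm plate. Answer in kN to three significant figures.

708 kN

Per bolt r_n = 1.2 l_c t F_u ≤ 2.4 d t F_u; upper limit = 2.4 × 30 × 8 × 450 / 1000 = 259.2 kN.
Edge bolt: l_c = 55 − 33/2 = 38.5 mm → 1.2 × 38.5 × 8 × 450 / 1000 = 166.3 → r_n = 166.3 kN.
Interior bolts: l_c = 105 − 33 = 72 mm → 1.2 × 72 × 8 × 450 / 1000 = 311 → r_n = 259.2 kN.
R_n = 1 × 166.3 + 3 × 259.2 = 943.9 kN.
Design strength φR_n = 0.75 × 943.9 = 708 kN.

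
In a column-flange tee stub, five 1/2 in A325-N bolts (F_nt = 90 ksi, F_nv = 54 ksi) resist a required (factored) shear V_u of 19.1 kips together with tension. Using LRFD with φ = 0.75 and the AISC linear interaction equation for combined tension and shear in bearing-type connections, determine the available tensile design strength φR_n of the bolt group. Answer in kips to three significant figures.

A_b = π·0.5²/4 = 0.1963 in²; f_rv = 19.1 / (5 × 0.1963) = 19.46 ksi.
F'_nt = 1.3 F_nt − (F_nt / φF_nv) f_rv = 1.3·90 − (90/(0.75·54))·19.46 = 73.77 ksi, capped at F_nt → F'_nt = 73.77 ksi.
R_n = F'_nt · A_b · n = 73.77 × 0.1963 × 5 = 72.42 kips.
Design strength φR_n = 0.75 × 72.42 = 54.3 kips.

54.3 kips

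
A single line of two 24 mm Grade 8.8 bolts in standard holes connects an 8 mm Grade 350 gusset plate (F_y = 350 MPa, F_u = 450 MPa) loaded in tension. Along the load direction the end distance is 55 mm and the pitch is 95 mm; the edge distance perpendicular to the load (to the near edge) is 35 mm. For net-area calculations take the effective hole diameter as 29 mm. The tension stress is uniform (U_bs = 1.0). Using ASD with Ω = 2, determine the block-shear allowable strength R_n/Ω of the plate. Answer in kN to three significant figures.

Shear plane L_v = 55 + 1·95 = 150 mm; A_gv = 150 × 8 = 1200 mm².
A_nv = (150 − 1.5·29) × 8 = 852 mm².
A_nt = (35 − 0.5·29) × 8 = 164 mm².
0.6 F_u A_nv = 230 kN; 0.6 F_y A_gv = 252 kN → shear rupture governs the shear term.
R_n = 230 + 1.0 × 450 × 164 / 1000 = 303.8 kN.
Allowable strength R_n/Ω = 303.8 / 2 = 152 kN.

152 kN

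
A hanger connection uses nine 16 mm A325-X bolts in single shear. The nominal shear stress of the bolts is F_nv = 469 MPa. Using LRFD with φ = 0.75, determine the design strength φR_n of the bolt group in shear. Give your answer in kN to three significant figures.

A_b = π × 16² / 4 = 201.1 mm².
R_n = F_nv · A_b · n · n_s = 469 × 201.1 × 9 × 1 / 1000 = 848.7 kN.
Design strength φR_n = 0.75 × 848.7 = 637 kN.

637 kN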